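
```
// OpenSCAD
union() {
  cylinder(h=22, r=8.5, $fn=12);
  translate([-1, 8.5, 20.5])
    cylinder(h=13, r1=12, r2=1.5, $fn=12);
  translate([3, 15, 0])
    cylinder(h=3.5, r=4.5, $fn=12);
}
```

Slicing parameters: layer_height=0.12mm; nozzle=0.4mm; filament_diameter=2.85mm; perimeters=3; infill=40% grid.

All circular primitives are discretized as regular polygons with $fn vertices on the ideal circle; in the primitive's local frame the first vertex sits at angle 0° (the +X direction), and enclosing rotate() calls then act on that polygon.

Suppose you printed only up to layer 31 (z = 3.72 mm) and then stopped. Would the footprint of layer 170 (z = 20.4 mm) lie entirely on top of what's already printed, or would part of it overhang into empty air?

entirely on top

Compare the two slices. At z = 3.72: the r=8.5 cylinder gives a regular 12-gon of circumradius 8.5 (constant along its height) (area = (12/2)·8.500²·sin(360°/12) = 216.75 mm²); the cone at (-1, 8.5) does not reach this height (z outside [20.5, 33.5]); the cylinder at (3, 15) is not intersected at this z (z outside [0, 3.5]); Combining (union): only the r=8.5 cylinder is present, so the union is just that shape — area = 216.75 mm². At z = 20.4: the cylinder: section is a regular 12-gon, circumradius r=8.5 (area = (12/2)·8.500²·sin(360°/12) = 216.75 mm²); the cone at (-1, 8.5) is absent (z outside [20.5, 33.5]); the cylinder at (3, 15) is absent (z outside [0, 3.5]); Combining (union): only the r=8.5 cylinder is present, so the union is just that shape — area = 216.75 mm². Checking containment: the cross-section at z = 20.4 is a subset of the cross-section at z = 3.72.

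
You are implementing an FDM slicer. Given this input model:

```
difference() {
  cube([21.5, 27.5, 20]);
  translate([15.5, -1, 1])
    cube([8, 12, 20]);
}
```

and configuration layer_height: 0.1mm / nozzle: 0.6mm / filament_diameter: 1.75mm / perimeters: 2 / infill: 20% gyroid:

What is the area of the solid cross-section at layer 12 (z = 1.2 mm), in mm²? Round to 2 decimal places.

525.25 mm²

At z = 1.2 mm: the 21.5×27.5 cube contributes its full rectangle (area 591.25 mm²); the cube at (15.5, -1) is present — its section is the full 8×12 rectangle (area 96.00 mm²); After the difference (first − rest): starting from the 21.5×27.5 cube (591.25 mm²), the 8×12 cube at (15.5, -1) partially overlaps it — only the 66.00 mm² overlap (of its 96.00 mm²) is removed, clipping the outline — area = 525.25 mm². Overall, the cross-section is a single solid region. Net area = 525.25 mm².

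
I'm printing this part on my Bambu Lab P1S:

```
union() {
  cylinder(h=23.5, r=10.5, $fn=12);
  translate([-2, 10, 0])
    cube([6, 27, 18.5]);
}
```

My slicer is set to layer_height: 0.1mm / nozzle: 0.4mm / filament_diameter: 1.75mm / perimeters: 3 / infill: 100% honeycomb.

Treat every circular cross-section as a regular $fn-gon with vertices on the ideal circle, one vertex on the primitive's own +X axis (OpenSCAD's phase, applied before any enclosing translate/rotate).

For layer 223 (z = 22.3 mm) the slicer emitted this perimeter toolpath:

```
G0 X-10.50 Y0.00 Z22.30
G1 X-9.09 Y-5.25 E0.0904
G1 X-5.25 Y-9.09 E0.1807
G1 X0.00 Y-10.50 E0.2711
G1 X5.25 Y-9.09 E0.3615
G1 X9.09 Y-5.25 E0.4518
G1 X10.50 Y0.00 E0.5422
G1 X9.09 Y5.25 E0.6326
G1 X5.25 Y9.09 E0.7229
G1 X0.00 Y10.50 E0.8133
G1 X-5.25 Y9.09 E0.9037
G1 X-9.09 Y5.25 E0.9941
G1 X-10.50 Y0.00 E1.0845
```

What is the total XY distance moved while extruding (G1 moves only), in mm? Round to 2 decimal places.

Sum the Euclidean lengths of each G1 segment: total = 65.21 mm.

65.21 mm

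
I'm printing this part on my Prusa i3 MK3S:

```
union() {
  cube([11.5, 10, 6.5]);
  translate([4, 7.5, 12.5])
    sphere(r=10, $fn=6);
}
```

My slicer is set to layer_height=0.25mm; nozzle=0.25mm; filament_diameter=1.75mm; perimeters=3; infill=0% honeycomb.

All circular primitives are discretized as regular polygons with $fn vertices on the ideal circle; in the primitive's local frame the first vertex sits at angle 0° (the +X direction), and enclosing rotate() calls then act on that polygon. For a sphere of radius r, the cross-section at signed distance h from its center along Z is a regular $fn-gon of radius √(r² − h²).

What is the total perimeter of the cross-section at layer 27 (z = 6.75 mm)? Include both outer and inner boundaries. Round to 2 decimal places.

49.09 mm

At z = 6.75 mm: the cube is absent (z outside [0, 6.5]); the sphere at (4, 7.5): section is a regular 6-gon, circumradius = √(r²−h²) = √(10²−5.75²) = 8.182 (perimeter = 2·6·8.182·sin(180°/6) = 49.09 mm); Taking the union: only the r=10 sphere at (4, 7.5) is present, so the union is just that shape — boundary = 49.09 mm. Overall, the cross-section is a single solid region. Total boundary length (outer) = 49.09 mm.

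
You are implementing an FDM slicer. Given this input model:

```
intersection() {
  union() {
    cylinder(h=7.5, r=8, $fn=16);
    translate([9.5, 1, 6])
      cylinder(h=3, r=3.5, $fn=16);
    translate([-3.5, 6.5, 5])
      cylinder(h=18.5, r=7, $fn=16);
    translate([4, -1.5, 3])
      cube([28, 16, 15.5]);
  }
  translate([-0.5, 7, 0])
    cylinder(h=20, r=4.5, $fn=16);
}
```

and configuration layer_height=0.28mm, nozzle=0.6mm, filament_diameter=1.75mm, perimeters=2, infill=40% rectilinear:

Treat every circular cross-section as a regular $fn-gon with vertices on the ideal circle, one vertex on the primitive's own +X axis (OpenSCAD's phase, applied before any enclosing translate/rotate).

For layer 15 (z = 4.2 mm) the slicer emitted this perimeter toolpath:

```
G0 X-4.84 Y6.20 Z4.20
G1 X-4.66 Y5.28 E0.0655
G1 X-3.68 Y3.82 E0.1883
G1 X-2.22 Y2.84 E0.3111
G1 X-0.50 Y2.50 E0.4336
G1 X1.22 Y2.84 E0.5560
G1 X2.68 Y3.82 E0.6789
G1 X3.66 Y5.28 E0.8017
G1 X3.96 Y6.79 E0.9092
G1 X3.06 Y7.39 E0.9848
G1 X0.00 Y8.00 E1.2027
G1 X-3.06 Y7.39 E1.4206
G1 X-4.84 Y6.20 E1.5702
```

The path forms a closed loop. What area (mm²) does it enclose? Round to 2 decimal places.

34.90 mm²

Apply the shoelace formula to the sequence of (X, Y) vertices; enclosed area = 34.90 mm².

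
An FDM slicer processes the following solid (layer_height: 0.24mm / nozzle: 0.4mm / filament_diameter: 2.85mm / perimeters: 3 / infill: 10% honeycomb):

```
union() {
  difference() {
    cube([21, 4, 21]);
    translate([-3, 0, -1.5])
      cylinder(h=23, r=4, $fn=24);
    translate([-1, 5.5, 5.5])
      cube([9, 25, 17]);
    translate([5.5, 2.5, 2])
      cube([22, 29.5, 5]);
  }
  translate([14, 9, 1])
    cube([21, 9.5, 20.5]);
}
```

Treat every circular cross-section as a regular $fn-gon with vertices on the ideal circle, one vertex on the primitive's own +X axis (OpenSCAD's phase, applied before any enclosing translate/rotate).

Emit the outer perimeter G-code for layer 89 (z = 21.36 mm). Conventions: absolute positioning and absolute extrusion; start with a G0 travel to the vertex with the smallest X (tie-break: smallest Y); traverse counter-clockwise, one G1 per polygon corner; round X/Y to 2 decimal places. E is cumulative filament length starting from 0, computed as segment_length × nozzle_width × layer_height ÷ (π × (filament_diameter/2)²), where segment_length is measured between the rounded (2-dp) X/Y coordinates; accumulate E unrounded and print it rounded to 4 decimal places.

G0 X14.00 Y9.00 Z21.36
G1 X35.00 Y9.00 E0.3160
G1 X35.00 Y18.50 E0.4590
G1 X14.00 Y18.50 E0.7750
G1 X14.00 Y9.00 E0.9180

At z = 21.36 mm: the cube is absent (z outside [0, 21]); the r=4 cylinder at (-3, 0) gives a regular 24-gon of circumradius 4 (constant along its height); the 9×25 cube at (-1, 5.5) contributes its full rectangle; the cube at (5.5, 2.5) is not intersected at this z (z outside [2, 7]); Taking the first minus the rest: the first operand is absent here, so nothing remains; the cube at (14, 9) is present — its section is the full 21×9.5 rectangle; Merging all regions: only the 21×9.5 cube at (14, 9) is present, so the union is just that shape — 1 connected region. The outline is a single polygon with 4 vertices. Extrusion per mm of travel: 0.4 × 0.24 / (π × 1.425²) = 0.015048. Accumulating E over each segment gives final E = 0.9180.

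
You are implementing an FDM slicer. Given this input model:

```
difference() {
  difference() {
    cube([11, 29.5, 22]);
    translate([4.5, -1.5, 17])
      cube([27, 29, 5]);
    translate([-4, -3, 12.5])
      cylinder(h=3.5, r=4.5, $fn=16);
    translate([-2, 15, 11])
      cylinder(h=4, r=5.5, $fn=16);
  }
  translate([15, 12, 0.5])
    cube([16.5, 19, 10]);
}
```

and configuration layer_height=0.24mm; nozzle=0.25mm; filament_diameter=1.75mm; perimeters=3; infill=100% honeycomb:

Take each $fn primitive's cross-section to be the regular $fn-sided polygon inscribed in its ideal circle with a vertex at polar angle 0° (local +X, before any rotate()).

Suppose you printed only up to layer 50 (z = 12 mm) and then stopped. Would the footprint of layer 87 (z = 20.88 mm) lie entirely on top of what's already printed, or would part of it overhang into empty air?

Compare the two slices. At z = 12: the cube is present — its section is the full 11×29.5 rectangle (area 324.50 mm²); the cube at (4.5, -1.5) does not reach this height (z outside [17, 22]); the cylinder at (-4, -3) is not intersected at this z (z outside [12.5, 16]); the r=5.5 cylinder at (-2, 15) contributes a regular 16-gon of circumradius 5.5 (area = (16/2)·5.500²·sin(360°/16) = 92.61 mm²); Taking the first minus the rest: starting from the 11×29.5 cube (324.50 mm²), the r=5.5 cylinder at (-2, 15) partially overlaps it — only the 25.10 mm² overlap (of its 92.61 mm²) is removed, clipping the outline — area = 299.40 mm²; the cube at (15, 12) is absent (z outside [0.5, 10.5]); After the difference (first − rest): none of the subtracted shapes is present at this height, so that combined region is unchanged — area = 299.40 mm². At z = 20.88: the cube is present — its section is the full 11×29.5 rectangle (area 324.50 mm²); the cube at (4.5, -1.5) is present — its section is the full 27×29 rectangle (area 783.00 mm²); the cylinder at (-4, -3) is absent (z outside [12.5, 16]); the cylinder at (-2, 15) is absent (z outside [11, 15]); Subtracting the remaining from the first: starting from the 11×29.5 cube (324.50 mm²), the 27×29 cube at (4.5, -1.5) partially overlaps it — only the 178.75 mm² overlap (of its 783.00 mm²) is removed, clipping the outline — area = 145.75 mm²; the cube at (15, 12) does not reach this height (z outside [0.5, 10.5]); After the difference (first − rest): none of the subtracted shapes is present at this height, so the result so far is unchanged — area = 145.75 mm². Checking containment: at z = 20.88 the cross-section extends beyond the z = 12 cross-section by about 25.10 mm².

part overhangs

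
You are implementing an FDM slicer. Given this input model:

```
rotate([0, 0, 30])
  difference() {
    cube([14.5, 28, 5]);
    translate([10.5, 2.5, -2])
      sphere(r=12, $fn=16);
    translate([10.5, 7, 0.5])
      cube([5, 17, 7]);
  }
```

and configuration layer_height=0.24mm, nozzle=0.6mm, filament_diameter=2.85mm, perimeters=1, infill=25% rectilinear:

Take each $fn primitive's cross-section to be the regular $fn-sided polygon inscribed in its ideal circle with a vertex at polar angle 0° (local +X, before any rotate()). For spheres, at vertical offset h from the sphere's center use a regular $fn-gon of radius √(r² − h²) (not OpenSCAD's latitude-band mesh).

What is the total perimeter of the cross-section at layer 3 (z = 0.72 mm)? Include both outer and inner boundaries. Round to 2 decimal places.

At z = 0.72 mm: the 14.5×28 cube contributes its full rectangle (perimeter 85.00 mm); the r=12 sphere at (10.5, 2.5) slices to a regular 16-gon of circumradius 11.688 (√(r²−h²) with h=2.72 from center) (perimeter = 2·16·11.688·sin(180°/16) = 72.96 mm); the cube at (10.5, 7) (footprint 5×17) is included at this height (perimeter 44.00 mm); After the difference (first − rest): starting from the 14.5×28 cube, the r=12 sphere at (10.5, 2.5) partially overlaps it — only the 182.57 mm² overlap (of its 418.20 mm²) is removed, clipping the outline; the 5×17 cube at (10.5, 7) partially overlaps it — only the 40.84 mm² overlap (of its 85.00 mm²) is removed, clipping the outline — boundary = 66.04 mm; (rotated 30° about Z; rotation is an isometry so areas/perimeters/island counts are preserved). Overall, the cross-section is a single solid region. Total boundary length (outer) = 66.04 mm.

66.04 mm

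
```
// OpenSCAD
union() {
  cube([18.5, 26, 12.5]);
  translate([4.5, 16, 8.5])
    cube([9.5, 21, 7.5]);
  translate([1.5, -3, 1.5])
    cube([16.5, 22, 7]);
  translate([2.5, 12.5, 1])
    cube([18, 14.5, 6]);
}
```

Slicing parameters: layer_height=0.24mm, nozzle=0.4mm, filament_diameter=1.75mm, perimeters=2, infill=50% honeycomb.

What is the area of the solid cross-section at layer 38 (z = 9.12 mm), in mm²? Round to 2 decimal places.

585.50 mm²

At z = 9.12 mm: the cube (footprint 18.5×26) is included at this height (area 481.00 mm²); the 9.5×21 cube at (4.5, 16) contributes its full rectangle (area 199.50 mm²); the cube at (1.5, -3) is not intersected at this z (z outside [1.5, 8.5]); the cube at (2.5, 12.5) is absent (z outside [1, 7]); Combining (union): the regions partially overlap — summed areas 680.50 mm² minus the doubly-counted overlap 95.00 mm² gives 585.50 mm² — area = 585.50 mm². Overall, the cross-section is a single solid region. Net area = 585.50 mm².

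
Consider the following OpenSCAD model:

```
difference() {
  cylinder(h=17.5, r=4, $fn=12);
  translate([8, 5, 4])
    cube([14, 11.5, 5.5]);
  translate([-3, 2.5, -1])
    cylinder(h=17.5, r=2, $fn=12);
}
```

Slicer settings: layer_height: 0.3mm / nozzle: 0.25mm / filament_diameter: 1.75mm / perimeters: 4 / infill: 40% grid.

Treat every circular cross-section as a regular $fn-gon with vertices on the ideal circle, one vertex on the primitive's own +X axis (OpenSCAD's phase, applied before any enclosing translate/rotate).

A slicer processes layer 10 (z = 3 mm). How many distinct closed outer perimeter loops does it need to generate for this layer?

1

At z = 3 mm: the r=4 cylinder gives a regular 12-gon of circumradius 4 (constant along its height); the cube at (8, 5) is absent (z outside [4, 9.5]); the r=2 cylinder at (-3, 2.5) contributes a regular 12-gon of circumradius 2; Taking the first minus the rest: starting from the r=4 cylinder, the r=2 cylinder at (-3, 2.5) partially overlaps it — only the 5.38 mm² overlap (of its 12.00 mm²) is removed, clipping the outline — 1 connected region. The result has 1 disconnected region.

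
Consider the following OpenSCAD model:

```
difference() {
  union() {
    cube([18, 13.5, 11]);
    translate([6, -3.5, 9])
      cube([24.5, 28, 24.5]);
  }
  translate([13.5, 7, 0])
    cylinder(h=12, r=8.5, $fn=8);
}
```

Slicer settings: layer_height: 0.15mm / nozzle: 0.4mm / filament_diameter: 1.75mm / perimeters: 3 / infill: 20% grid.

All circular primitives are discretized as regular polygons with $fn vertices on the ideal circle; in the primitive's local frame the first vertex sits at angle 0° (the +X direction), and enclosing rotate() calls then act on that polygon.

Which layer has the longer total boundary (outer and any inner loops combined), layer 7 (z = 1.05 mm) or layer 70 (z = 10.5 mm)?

Layer 7 (z = 1.05): the 18×13.5 cube contributes its full rectangle (perimeter 63.00 mm); the cube at (6, -3.5) is not intersected at this z (z outside [9, 33.5]); Combining (union): only the 18×13.5 cube is present, so the union is just that shape — boundary = 63.00 mm; the r=8.5 cylinder at (13.5, 7) gives a regular 8-gon of circumradius 8.5 (constant along its height) (perimeter = 2·8·8.500·sin(180°/8) = 52.04 mm); Taking the first minus the rest: starting from the result so far, the r=8.5 cylinder at (13.5, 7) partially overlaps it — only the 155.22 mm² overlap (of its 204.35 mm²) is removed, clipping the outline — boundary = 51.12 mm. So its perimeter = 51.12 mm. Layer 70 (z = 10.5): the cube is present — its section is the full 18×13.5 rectangle (perimeter 63.00 mm); the cube at (6, -3.5) (footprint 24.5×28) is included at this height (perimeter 105.00 mm); Merging all regions: the regions partially overlap (shared area 162.00 mm²), so the edge portions inside another operand are dropped and the merged outline is re-measured after clipping — boundary = 117.00 mm; the r=8.5 cylinder at (13.5, 7) gives a regular 8-gon of circumradius 8.5 (constant along its height) (perimeter = 2·8·8.500·sin(180°/8) = 52.04 mm); After the difference (first − rest): starting from that combined region, the r=8.5 cylinder at (13.5, 7) lies wholly inside it (removes its full 204.35 mm² and its 52.04 mm outline becomes a hole wall) — boundary (outer + 1 inner loop) = 169.04 mm. So its perimeter = 169.04 mm. Layer 70 is larger (169.04 vs 51.12 mm).

layer 70 (z = 10.5 mm)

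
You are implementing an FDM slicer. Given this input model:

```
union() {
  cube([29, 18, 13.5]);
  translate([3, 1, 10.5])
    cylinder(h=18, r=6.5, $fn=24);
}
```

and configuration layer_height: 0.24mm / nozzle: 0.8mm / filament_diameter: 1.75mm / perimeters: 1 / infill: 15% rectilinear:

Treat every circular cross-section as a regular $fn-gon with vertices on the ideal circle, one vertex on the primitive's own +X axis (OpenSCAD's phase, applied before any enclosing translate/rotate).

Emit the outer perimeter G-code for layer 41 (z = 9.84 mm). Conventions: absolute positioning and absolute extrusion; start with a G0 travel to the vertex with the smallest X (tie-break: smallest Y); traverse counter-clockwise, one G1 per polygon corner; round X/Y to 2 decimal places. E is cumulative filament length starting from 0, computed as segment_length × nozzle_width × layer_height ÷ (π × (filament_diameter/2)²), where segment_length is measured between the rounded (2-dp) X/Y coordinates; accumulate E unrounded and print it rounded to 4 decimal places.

G0 X0.00 Y0.00 Z9.84
G1 X29.00 Y0.00 E2.3149
G1 X29.00 Y18.00 E3.7517
G1 X0.00 Y18.00 E6.0666
G1 X0.00 Y0.00 E7.5035

At z = 9.84 mm: the 29×18 cube contributes its full rectangle; the cylinder at (3, 1) does not reach this height (z outside [10.5, 28.5]); Taking the union: only the 29×18 cube is present, so the union is just that shape — 1 connected region. The outline is a single polygon with 4 vertices. Extrusion per mm of travel: 0.8 × 0.24 / (π × 0.875²) = 0.079824. Accumulating E over each segment gives final E = 7.5035.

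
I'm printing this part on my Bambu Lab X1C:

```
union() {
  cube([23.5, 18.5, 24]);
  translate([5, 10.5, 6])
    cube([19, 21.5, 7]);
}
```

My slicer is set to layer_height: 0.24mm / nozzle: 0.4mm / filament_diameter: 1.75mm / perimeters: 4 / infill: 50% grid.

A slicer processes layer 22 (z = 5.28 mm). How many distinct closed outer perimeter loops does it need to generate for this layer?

1

At z = 5.28 mm: the cube is present — its section is the full 23.5×18.5 rectangle; the cube at (5, 10.5) is absent (z outside [6, 13]); Taking the union: only the 23.5×18.5 cube is present, so the union is just that shape — 1 connected region. The result has 1 disconnected region.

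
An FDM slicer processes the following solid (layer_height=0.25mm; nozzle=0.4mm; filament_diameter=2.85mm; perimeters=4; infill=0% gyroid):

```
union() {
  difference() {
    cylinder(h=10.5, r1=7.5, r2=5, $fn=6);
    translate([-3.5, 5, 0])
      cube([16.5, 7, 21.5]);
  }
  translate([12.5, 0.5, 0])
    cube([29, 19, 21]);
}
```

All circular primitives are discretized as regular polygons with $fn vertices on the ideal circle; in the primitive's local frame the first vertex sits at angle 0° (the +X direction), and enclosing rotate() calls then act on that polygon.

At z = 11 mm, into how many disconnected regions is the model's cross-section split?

1

At z = 11 mm: the cone does not reach this height (z outside [0, 10.5]); the cube at (-3.5, 5) (footprint 16.5×7) is included at this height; Taking the first minus the rest: the first operand is absent here, so nothing remains; the cube at (12.5, 0.5) (footprint 29×19) is included at this height; Merging all regions: only the 29×19 cube at (12.5, 0.5) is present, so the union is just that shape — 1 connected region. The result has 1 disconnected region.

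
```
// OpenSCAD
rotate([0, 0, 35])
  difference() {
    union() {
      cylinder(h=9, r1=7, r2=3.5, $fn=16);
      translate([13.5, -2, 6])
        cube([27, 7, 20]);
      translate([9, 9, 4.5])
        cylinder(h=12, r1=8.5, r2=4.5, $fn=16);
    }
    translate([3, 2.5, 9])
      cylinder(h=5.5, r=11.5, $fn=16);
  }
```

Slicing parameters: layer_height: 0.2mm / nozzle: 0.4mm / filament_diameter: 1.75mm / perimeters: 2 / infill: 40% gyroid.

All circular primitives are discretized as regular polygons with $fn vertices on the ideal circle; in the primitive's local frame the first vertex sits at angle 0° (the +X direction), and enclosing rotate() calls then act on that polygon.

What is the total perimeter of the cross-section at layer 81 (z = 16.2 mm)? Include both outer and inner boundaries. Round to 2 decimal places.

96.72 mm

At z = 16.2 mm: the cone is absent (z outside [0, 9]); the cube at (13.5, -2) is present — its section is the full 27×7 rectangle (perimeter 68.00 mm); the cone at (9, 9) (r1=8.5→r2=4.5) has section circumradius 4.600 here — a regular 16-gon (perimeter = 2·16·4.600·sin(180°/16) = 28.72 mm); Merging all regions: the 2 present regions are separate (no shared area or edge), so areas and boundary lengths simply add and each stays a separate island — boundary = 96.72 mm; the cylinder at (3, 2.5) does not reach this height (z outside [9, 14.5]); After the difference (first − rest): none of the subtracted shapes is present at this height, so the result so far is unchanged — boundary = 96.72 mm; (rotated 35° about Z; rotation is an isometry so areas/perimeters/island counts are preserved). Overall, the cross-section has 2 separate islands. Total boundary length (outer) = 96.72 mm.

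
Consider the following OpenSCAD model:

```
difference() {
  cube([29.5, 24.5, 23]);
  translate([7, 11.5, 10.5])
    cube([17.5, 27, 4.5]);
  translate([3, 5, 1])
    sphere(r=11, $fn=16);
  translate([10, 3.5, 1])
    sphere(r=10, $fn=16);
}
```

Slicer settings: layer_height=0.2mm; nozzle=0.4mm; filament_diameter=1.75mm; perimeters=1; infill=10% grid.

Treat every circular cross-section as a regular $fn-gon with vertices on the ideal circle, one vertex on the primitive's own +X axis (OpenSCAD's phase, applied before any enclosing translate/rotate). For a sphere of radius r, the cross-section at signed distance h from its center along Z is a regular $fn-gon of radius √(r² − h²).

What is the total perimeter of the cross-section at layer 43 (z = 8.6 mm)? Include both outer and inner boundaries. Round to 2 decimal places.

105.30 mm

At z = 8.6 mm: the 29.5×24.5 cube contributes its full rectangle (perimeter 108.00 mm); the cube at (7, 11.5) is absent (z outside [10.5, 15]); the r=11 sphere at (3, 5) slices to a regular 16-gon of circumradius 7.952 (√(r²−h²) with h=7.6 from center) (perimeter = 2·16·7.952·sin(180°/16) = 49.65 mm); the sphere at (10, 3.5): section is a regular 16-gon, circumradius = √(r²−h²) = √(10²−7.6²) = 6.499 (perimeter = 2·16·6.499·sin(180°/16) = 40.57 mm); Subtracting the remaining from the first: starting from the 29.5×24.5 cube, the r=11 sphere at (3, 5) partially overlaps it — only the 122.74 mm² overlap (of its 193.61 mm²) is removed, clipping the outline; the r=10 sphere at (10, 3.5) partially overlaps it — only the 50.78 mm² overlap (of its 129.32 mm²) is removed, clipping the outline — boundary = 105.30 mm. Overall, the cross-section is a single solid region. Total boundary length (outer) = 105.30 mm.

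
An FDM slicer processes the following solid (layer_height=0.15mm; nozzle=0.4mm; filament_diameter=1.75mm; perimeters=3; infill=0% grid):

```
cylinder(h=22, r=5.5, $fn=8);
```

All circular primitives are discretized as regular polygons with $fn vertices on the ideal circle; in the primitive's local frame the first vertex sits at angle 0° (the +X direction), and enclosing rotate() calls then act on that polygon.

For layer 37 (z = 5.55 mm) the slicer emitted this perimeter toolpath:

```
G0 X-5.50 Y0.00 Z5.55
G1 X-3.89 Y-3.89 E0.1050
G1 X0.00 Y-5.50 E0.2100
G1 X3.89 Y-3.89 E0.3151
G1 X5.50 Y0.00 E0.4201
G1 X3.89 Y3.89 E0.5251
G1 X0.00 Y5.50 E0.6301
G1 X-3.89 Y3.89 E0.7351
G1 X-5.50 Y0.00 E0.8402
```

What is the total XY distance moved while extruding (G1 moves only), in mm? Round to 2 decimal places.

Sum the Euclidean lengths of each G1 segment: total = 33.68 mm.

33.68 mm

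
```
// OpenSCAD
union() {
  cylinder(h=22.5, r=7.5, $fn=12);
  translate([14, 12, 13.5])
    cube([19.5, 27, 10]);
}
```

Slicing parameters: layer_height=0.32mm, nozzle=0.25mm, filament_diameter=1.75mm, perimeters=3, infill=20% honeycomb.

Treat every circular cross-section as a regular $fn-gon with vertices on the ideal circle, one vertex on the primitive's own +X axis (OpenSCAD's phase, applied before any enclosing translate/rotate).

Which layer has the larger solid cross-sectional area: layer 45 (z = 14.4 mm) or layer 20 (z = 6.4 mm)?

Layer 45 (z = 14.4): the r=7.5 cylinder gives a regular 12-gon of circumradius 7.5 (constant along its height) (area = (12/2)·7.500²·sin(360°/12) = 168.75 mm²); the 19.5×27 cube at (14, 12) contributes its full rectangle (area 526.50 mm²); Merging all regions: the 2 present regions are separate (no shared area or edge), so areas and boundary lengths simply add and each stays a separate island — area = 695.25 mm². So its area = 695.25 mm². Layer 20 (z = 6.4): the cylinder: section is a regular 12-gon, circumradius r=7.5 (area = (12/2)·7.500²·sin(360°/12) = 168.75 mm²); the cube at (14, 12) is not intersected at this z (z outside [13.5, 23.5]); Combining (union): only the r=7.5 cylinder is present, so the union is just that shape — area = 168.75 mm². So its area = 168.75 mm². Layer 45 is larger (695.25 vs 168.75 mm²).

layer 45 (z = 14.4 mm)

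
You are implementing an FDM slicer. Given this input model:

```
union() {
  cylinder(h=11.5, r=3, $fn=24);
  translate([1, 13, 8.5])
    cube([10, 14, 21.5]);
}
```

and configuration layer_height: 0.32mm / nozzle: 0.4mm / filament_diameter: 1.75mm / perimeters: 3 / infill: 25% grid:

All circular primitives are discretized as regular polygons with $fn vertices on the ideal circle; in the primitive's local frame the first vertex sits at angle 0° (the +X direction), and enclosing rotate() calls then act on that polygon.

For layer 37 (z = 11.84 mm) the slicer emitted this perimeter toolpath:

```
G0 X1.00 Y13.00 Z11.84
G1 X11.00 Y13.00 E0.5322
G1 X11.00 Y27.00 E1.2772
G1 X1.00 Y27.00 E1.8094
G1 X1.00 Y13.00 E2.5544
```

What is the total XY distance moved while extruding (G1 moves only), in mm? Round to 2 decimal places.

48.00 mm

Sum the Euclidean lengths of each G1 segment: total = 48.00 mm.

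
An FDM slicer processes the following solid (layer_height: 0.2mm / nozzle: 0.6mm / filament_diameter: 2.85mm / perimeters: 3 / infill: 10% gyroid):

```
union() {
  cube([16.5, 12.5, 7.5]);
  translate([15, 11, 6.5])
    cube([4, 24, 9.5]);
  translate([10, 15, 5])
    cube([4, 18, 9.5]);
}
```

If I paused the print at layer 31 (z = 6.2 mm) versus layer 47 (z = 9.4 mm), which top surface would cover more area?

layer 31 (z = 6.2 mm)

Layer 31 (z = 6.2): the cube is present — its section is the full 16.5×12.5 rectangle (area 206.25 mm²); the cube at (15, 11) is absent (z outside [6.5, 16]); the cube at (10, 15) is present — its section is the full 4×18 rectangle (area 72.00 mm²); Merging all regions: the 2 present regions are separate (no shared area or edge), so areas and boundary lengths simply add and each stays a separate island — area = 278.25 mm². So its area = 278.25 mm². Layer 47 (z = 9.4): the cube is absent (z outside [0, 7.5]); the cube at (15, 11) (footprint 4×24) is included at this height (area 96.00 mm²); the 4×18 cube at (10, 15) contributes its full rectangle (area 72.00 mm²); Taking the union: the 2 present regions are separate (no shared area or edge), so areas and boundary lengths simply add and each stays a separate island — area = 168.00 mm². So its area = 168.00 mm². Layer 31 is larger (278.25 vs 168.00 mm²).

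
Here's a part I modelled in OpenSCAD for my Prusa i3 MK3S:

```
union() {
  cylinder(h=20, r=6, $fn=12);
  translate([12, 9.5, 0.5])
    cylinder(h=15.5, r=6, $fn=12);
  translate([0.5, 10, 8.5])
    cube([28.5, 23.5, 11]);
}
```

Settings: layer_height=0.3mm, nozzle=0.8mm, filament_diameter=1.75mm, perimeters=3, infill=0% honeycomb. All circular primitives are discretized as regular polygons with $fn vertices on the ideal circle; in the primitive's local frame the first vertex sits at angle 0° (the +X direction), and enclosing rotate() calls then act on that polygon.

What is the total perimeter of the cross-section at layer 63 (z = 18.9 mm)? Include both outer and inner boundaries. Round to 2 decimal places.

At z = 18.9 mm: the r=6 cylinder contributes a regular 12-gon of circumradius 6 (perimeter = 2·12·6.000·sin(180°/12) = 37.27 mm); the cylinder at (12, 9.5) does not reach this height (z outside [0.5, 16]); the cube at (0.5, 10) is present — its section is the full 28.5×23.5 rectangle (perimeter 104.00 mm); Taking the union: the 2 present regions are separate (no shared area or edge), so areas and boundary lengths simply add and each stays a separate island — boundary = 141.27 mm. Overall, the cross-section has 2 separate islands. Total boundary length (outer) = 141.27 mm.

141.27 mm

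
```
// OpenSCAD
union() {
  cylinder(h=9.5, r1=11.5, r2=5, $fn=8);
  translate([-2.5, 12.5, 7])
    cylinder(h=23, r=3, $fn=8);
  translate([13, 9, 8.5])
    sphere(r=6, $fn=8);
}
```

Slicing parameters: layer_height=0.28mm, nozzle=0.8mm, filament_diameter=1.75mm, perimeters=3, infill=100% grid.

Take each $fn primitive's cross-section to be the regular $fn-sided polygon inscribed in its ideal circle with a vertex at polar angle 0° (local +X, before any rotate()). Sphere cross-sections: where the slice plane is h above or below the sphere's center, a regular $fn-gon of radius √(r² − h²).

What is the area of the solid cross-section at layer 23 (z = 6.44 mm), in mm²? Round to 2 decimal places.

232.15 mm²

At z = 6.44 mm: the cone contributes a regular 8-gon of circumradius 7.094 (interpolated between r1=11.5 and r2=5 at t=0.678) (area = (8/2)·7.094²·sin(360°/8) = 142.33 mm²); the cylinder at (-2.5, 12.5) is not intersected at this z (z outside [7, 30]); the r=6 sphere at (13, 9) slices to a regular 8-gon of circumradius 5.635 (√(r²−h²) with h=2.06 from center) (area = (8/2)·5.635²·sin(360°/8) = 89.82 mm²); Combining (union): the 2 present regions are separate (no shared area or edge), so areas and boundary lengths simply add and each stays a separate island — area = 232.15 mm². Overall, the cross-section has 2 separate islands. Net area = 232.15 mm².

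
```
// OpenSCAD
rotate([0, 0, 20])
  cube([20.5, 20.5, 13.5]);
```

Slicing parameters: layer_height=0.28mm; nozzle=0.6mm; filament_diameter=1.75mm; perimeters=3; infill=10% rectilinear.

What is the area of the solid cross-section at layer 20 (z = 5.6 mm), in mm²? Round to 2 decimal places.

At z = 5.6 mm: the cube is present — its section is the full 20.5×20.5 rectangle (area 420.25 mm²); (rotated 20° about Z; rotation is an isometry so areas/perimeters/island counts are preserved). Overall, the cross-section is a single solid region. Net area = 420.25 mm².

420.25 mm²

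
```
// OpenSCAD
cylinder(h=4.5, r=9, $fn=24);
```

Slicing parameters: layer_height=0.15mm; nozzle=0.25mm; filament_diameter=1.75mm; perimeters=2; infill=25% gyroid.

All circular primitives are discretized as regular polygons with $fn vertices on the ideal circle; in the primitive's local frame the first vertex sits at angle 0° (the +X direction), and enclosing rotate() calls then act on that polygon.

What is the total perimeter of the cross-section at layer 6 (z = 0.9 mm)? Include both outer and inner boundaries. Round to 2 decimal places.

At z = 0.9 mm: the r=9 cylinder gives a regular 24-gon of circumradius 9 (constant along its height) (perimeter = 2·24·9.000·sin(180°/24) = 56.39 mm). Overall, the cross-section is a single solid region. Total boundary length (outer) = 56.39 mm.

56.39 mm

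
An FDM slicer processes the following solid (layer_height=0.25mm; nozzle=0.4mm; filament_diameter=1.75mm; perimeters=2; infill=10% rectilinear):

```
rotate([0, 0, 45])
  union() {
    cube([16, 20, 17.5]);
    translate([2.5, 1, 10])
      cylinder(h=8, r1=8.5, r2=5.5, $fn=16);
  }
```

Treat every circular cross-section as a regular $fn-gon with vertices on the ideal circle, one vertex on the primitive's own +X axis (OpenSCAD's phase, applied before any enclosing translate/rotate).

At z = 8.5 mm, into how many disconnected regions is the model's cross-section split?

At z = 8.5 mm: the 16×20 cube contributes its full rectangle; the cone at (2.5, 1) does not reach this height (z outside [10, 18]); Merging all regions: only the 16×20 cube is present, so the union is just that shape — 1 connected region; (whole slice rotated 45° about Z — lengths, areas and connectivity unchanged). The result has 1 disconnected region.

1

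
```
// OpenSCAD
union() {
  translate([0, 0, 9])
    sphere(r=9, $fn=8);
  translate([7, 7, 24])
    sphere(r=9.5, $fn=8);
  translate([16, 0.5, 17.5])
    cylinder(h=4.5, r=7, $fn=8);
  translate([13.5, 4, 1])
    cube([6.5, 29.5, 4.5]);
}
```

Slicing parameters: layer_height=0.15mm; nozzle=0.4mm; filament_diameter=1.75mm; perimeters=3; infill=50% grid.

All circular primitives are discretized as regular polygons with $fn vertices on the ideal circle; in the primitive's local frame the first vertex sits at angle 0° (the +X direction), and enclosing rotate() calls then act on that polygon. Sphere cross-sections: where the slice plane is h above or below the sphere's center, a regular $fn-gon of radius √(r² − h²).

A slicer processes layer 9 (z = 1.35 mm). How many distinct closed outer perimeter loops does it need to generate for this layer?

2

At z = 1.35 mm: the r=9 sphere slices to a regular 8-gon of circumradius 4.741 (√(r²−h²) with h=7.65 from center); the sphere at (7, 7) does not reach this height (|z−center|=22.650 > r=9.5); the cylinder at (16, 0.5) is not intersected at this z (z outside [17.5, 22]); the 6.5×29.5 cube at (13.5, 4) contributes its full rectangle; Combining (union): the 2 present regions are separate (no shared area or edge), so areas and boundary lengths simply add and each stays a separate island — 2 connected regions. The result has 2 disconnected regions.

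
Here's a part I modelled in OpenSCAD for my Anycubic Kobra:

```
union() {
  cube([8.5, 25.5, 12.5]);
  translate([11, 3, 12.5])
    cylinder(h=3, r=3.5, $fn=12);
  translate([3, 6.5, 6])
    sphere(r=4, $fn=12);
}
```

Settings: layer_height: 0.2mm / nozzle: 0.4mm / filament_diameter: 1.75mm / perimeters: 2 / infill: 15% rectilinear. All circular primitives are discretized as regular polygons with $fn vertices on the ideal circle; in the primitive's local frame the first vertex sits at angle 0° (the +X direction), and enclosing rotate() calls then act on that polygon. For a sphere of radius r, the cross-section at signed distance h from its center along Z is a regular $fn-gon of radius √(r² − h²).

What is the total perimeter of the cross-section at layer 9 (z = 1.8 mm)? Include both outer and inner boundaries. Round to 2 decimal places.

68.00 mm

At z = 1.8 mm: the cube (footprint 8.5×25.5) is included at this height (perimeter 68.00 mm); the cylinder at (11, 3) does not reach this height (z outside [12.5, 15.5]); the sphere at (3, 6.5) does not reach this height (|z−center|=4.200 > r=4); Taking the union: only the 8.5×25.5 cube is present, so the union is just that shape — boundary = 68.00 mm. Overall, the cross-section is a single solid region. Total boundary length (outer) = 68.00 mm.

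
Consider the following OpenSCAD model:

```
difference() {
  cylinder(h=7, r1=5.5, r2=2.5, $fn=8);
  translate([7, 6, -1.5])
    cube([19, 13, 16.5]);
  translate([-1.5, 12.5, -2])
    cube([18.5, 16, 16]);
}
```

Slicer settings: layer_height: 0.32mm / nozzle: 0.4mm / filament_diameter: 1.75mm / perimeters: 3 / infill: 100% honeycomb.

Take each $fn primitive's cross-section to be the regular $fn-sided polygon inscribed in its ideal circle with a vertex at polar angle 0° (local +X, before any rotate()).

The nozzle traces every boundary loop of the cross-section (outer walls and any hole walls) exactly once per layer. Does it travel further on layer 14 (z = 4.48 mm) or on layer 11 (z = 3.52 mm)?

Layer 14 (z = 4.48): the cone contributes a regular 8-gon of circumradius 3.580 (interpolated between r1=5.5 and r2=2.5 at t=0.640) (perimeter = 2·8·3.580·sin(180°/8) = 21.92 mm); the cube at (7, 6) (footprint 19×13) is included at this height (perimeter 64.00 mm); the 18.5×16 cube at (-1.5, 12.5) contributes its full rectangle (perimeter 69.00 mm); Subtracting the remaining from the first: starting from the cone, the 19×13 cube at (7, 6) misses the remaining region (no effect); the 18.5×16 cube at (-1.5, 12.5) misses the remaining region (no effect) — boundary = 21.92 mm. So its perimeter = 21.92 mm. Layer 11 (z = 3.52): the cone contributes a regular 8-gon of circumradius 3.991 (interpolated between r1=5.5 and r2=2.5 at t=0.503) (perimeter = 2·8·3.991·sin(180°/8) = 24.44 mm); the 19×13 cube at (7, 6) contributes its full rectangle (perimeter 64.00 mm); the 18.5×16 cube at (-1.5, 12.5) contributes its full rectangle (perimeter 69.00 mm); Subtracting the remaining from the first: starting from the cone, the 19×13 cube at (7, 6) misses the remaining region (no effect); the 18.5×16 cube at (-1.5, 12.5) misses the remaining region (no effect) — boundary = 24.44 mm. So its perimeter = 24.44 mm. Layer 11 is larger (24.44 vs 21.92 mm).

layer 11 (z = 3.52 mm)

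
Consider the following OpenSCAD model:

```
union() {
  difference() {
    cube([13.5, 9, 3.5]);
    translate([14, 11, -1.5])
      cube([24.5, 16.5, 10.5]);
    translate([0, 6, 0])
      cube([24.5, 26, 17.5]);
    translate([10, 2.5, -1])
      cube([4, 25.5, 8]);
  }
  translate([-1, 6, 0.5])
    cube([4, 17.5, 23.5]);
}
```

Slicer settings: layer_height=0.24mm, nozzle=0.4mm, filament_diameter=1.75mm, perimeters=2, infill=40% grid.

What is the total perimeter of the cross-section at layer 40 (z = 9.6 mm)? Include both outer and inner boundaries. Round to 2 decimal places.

43.00 mm

At z = 9.6 mm: the cube is not intersected at this z (z outside [0, 3.5]); the cube at (14, 11) is not intersected at this z (z outside [-1.5, 9]); the 24.5×26 cube at (0, 6) contributes its full rectangle (perimeter 101.00 mm); the cube at (10, 2.5) is not intersected at this z (z outside [-1, 7]); Taking the first minus the rest: the first operand is absent here, so nothing remains; the cube at (-1, 6) (footprint 4×17.5) is included at this height (perimeter 43.00 mm); Combining (union): only the 4×17.5 cube at (-1, 6) is present, so the union is just that shape — boundary = 43.00 mm. Overall, the cross-section is a single solid region. Total boundary length (outer) = 43.00 mm.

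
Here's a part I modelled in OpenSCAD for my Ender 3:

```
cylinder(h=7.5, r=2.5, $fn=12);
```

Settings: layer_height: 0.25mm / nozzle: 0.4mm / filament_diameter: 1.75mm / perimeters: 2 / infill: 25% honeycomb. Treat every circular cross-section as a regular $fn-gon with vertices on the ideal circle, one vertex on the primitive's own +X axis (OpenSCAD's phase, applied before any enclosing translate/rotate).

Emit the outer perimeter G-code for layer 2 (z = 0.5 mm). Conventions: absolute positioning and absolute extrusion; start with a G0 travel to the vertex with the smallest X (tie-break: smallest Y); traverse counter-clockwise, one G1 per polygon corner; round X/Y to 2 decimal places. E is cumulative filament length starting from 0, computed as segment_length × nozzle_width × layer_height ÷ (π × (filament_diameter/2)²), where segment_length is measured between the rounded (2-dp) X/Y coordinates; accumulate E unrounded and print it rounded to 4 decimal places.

At z = 0.5 mm: the r=2.5 cylinder contributes a regular 12-gon of circumradius 2.5. The outline is a single polygon with 12 vertices. Extrusion per mm of travel: 0.4 × 0.25 / (π × 0.875²) = 0.041575. Accumulating E over each segment gives final E = 0.6464.

G0 X-2.50 Y0.00 Z0.50
G1 X-2.17 Y-1.25 E0.0537
G1 X-1.25 Y-2.17 E0.1078
G1 X0.00 Y-2.50 E0.1616
G1 X1.25 Y-2.17 E0.2153
G1 X2.17 Y-1.25 E0.2694
G1 X2.50 Y0.00 E0.3232
G1 X2.17 Y1.25 E0.3769
G1 X1.25 Y2.17 E0.4310
G1 X0.00 Y2.50 E0.4848
G1 X-1.25 Y2.17 E0.5385
G1 X-2.17 Y1.25 E0.5926
G1 X-2.50 Y0.00 E0.6464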